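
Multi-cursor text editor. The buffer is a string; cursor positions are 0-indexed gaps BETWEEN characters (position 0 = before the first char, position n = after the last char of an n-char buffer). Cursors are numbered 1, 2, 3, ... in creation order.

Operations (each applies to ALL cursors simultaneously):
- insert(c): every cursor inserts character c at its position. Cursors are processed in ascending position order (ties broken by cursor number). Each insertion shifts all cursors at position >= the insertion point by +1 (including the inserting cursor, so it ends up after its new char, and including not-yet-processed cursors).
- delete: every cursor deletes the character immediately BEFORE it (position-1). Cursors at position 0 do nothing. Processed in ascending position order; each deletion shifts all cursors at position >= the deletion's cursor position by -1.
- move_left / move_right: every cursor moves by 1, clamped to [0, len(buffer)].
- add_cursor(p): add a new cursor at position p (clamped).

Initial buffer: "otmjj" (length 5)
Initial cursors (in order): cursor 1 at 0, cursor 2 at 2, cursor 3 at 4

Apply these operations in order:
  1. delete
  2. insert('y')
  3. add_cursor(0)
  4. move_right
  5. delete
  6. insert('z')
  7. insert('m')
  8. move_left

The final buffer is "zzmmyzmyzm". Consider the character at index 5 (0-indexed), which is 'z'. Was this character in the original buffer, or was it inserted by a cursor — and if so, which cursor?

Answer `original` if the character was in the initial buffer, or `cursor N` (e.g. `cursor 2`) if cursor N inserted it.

After op 1 (delete): buffer="omj" (len 3), cursors c1@0 c2@1 c3@2, authorship ...
After op 2 (insert('y')): buffer="yoymyj" (len 6), cursors c1@1 c2@3 c3@5, authorship 1.2.3.
After op 3 (add_cursor(0)): buffer="yoymyj" (len 6), cursors c4@0 c1@1 c2@3 c3@5, authorship 1.2.3.
After op 4 (move_right): buffer="yoymyj" (len 6), cursors c4@1 c1@2 c2@4 c3@6, authorship 1.2.3.
After op 5 (delete): buffer="yy" (len 2), cursors c1@0 c4@0 c2@1 c3@2, authorship 23
After op 6 (insert('z')): buffer="zzyzyz" (len 6), cursors c1@2 c4@2 c2@4 c3@6, authorship 142233
After op 7 (insert('m')): buffer="zzmmyzmyzm" (len 10), cursors c1@4 c4@4 c2@7 c3@10, authorship 1414222333
After op 8 (move_left): buffer="zzmmyzmyzm" (len 10), cursors c1@3 c4@3 c2@6 c3@9, authorship 1414222333
Authorship (.=original, N=cursor N): 1 4 1 4 2 2 2 3 3 3
Index 5: author = 2

Answer: cursor 2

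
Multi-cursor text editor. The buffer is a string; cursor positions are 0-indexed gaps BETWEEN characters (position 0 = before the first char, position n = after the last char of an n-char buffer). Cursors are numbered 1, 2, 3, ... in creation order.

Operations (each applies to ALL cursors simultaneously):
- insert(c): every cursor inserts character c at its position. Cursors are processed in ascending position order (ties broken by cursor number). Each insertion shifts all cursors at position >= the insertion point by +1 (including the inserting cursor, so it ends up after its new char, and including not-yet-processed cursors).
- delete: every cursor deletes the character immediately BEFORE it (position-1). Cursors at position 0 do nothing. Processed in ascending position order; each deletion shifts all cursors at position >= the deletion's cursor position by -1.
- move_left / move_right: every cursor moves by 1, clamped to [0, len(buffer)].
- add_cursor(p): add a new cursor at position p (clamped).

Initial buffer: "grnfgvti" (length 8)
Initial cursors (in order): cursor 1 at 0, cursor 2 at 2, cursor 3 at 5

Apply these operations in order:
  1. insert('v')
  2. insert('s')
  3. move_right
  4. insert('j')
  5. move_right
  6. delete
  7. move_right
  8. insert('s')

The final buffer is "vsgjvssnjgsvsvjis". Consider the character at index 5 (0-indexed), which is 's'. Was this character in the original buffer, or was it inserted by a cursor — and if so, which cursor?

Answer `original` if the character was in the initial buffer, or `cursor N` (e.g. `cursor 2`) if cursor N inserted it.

Answer: cursor 1

Derivation:
After op 1 (insert('v')): buffer="vgrvnfgvvti" (len 11), cursors c1@1 c2@4 c3@8, authorship 1..2...3...
After op 2 (insert('s')): buffer="vsgrvsnfgvsvti" (len 14), cursors c1@2 c2@6 c3@11, authorship 11..22...33...
After op 3 (move_right): buffer="vsgrvsnfgvsvti" (len 14), cursors c1@3 c2@7 c3@12, authorship 11..22...33...
After op 4 (insert('j')): buffer="vsgjrvsnjfgvsvjti" (len 17), cursors c1@4 c2@9 c3@15, authorship 11.1.22.2..33.3..
After op 5 (move_right): buffer="vsgjrvsnjfgvsvjti" (len 17), cursors c1@5 c2@10 c3@16, authorship 11.1.22.2..33.3..
After op 6 (delete): buffer="vsgjvsnjgvsvji" (len 14), cursors c1@4 c2@8 c3@13, authorship 11.122.2.33.3.
After op 7 (move_right): buffer="vsgjvsnjgvsvji" (len 14), cursors c1@5 c2@9 c3@14, authorship 11.122.2.33.3.
After op 8 (insert('s')): buffer="vsgjvssnjgsvsvjis" (len 17), cursors c1@6 c2@11 c3@17, authorship 11.1212.2.233.3.3
Authorship (.=original, N=cursor N): 1 1 . 1 2 1 2 . 2 . 2 3 3 . 3 . 3
Index 5: author = 1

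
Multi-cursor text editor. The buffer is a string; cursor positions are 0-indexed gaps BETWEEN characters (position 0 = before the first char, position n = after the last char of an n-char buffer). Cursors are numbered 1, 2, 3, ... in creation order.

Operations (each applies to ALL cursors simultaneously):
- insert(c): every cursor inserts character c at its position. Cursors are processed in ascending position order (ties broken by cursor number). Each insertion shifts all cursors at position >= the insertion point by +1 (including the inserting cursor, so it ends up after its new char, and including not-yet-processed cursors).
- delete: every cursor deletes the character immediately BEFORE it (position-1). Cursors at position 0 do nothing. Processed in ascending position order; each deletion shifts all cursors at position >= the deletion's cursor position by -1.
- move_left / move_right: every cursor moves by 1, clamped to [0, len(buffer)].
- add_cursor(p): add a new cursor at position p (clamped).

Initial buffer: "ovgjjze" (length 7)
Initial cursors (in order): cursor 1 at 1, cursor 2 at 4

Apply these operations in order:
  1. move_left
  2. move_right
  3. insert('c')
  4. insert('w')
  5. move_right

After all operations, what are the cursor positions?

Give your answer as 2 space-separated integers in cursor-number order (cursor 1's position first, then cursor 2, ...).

Answer: 4 9

Derivation:
After op 1 (move_left): buffer="ovgjjze" (len 7), cursors c1@0 c2@3, authorship .......
After op 2 (move_right): buffer="ovgjjze" (len 7), cursors c1@1 c2@4, authorship .......
After op 3 (insert('c')): buffer="ocvgjcjze" (len 9), cursors c1@2 c2@6, authorship .1...2...
After op 4 (insert('w')): buffer="ocwvgjcwjze" (len 11), cursors c1@3 c2@8, authorship .11...22...
After op 5 (move_right): buffer="ocwvgjcwjze" (len 11), cursors c1@4 c2@9, authorship .11...22...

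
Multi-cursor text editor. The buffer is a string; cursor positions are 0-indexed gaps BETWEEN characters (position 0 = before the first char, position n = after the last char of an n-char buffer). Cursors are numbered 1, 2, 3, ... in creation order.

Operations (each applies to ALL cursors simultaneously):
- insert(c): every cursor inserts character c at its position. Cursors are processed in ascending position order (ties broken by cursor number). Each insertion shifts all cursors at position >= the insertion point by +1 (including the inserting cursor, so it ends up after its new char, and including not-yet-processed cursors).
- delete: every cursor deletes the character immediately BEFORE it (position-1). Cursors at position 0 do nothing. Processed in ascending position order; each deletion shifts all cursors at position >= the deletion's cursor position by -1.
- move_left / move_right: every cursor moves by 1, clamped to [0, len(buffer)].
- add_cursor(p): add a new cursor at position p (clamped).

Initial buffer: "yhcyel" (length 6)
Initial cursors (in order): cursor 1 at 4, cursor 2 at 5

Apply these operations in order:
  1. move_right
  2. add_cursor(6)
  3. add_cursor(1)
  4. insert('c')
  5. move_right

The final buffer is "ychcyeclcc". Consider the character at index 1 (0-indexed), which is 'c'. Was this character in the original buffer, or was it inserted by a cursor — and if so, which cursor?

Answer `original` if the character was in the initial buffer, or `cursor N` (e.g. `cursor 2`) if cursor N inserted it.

Answer: cursor 4

Derivation:
After op 1 (move_right): buffer="yhcyel" (len 6), cursors c1@5 c2@6, authorship ......
After op 2 (add_cursor(6)): buffer="yhcyel" (len 6), cursors c1@5 c2@6 c3@6, authorship ......
After op 3 (add_cursor(1)): buffer="yhcyel" (len 6), cursors c4@1 c1@5 c2@6 c3@6, authorship ......
After op 4 (insert('c')): buffer="ychcyeclcc" (len 10), cursors c4@2 c1@7 c2@10 c3@10, authorship .4....1.23
After op 5 (move_right): buffer="ychcyeclcc" (len 10), cursors c4@3 c1@8 c2@10 c3@10, authorship .4....1.23
Authorship (.=original, N=cursor N): . 4 . . . . 1 . 2 3
Index 1: author = 4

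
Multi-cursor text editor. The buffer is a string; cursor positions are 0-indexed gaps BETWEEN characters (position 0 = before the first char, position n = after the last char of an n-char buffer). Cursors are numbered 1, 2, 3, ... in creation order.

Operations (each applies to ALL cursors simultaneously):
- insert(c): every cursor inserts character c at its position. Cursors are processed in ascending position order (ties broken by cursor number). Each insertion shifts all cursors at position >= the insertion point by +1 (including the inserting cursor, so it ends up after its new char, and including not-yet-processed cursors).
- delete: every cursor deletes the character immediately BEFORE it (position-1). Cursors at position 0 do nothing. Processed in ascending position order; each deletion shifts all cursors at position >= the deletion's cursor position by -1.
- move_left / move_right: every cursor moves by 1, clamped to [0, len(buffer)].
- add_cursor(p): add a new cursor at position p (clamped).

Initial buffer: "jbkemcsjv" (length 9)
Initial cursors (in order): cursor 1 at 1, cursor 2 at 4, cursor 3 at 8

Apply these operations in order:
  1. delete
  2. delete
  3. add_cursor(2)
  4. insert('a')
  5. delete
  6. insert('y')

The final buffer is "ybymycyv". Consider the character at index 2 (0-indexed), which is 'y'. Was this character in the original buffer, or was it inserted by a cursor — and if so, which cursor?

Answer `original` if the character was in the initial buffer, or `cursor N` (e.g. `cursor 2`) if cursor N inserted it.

Answer: cursor 2

Derivation:
After op 1 (delete): buffer="bkmcsv" (len 6), cursors c1@0 c2@2 c3@5, authorship ......
After op 2 (delete): buffer="bmcv" (len 4), cursors c1@0 c2@1 c3@3, authorship ....
After op 3 (add_cursor(2)): buffer="bmcv" (len 4), cursors c1@0 c2@1 c4@2 c3@3, authorship ....
After op 4 (insert('a')): buffer="abamacav" (len 8), cursors c1@1 c2@3 c4@5 c3@7, authorship 1.2.4.3.
After op 5 (delete): buffer="bmcv" (len 4), cursors c1@0 c2@1 c4@2 c3@3, authorship ....
After op 6 (insert('y')): buffer="ybymycyv" (len 8), cursors c1@1 c2@3 c4@5 c3@7, authorship 1.2.4.3.
Authorship (.=original, N=cursor N): 1 . 2 . 4 . 3 .
Index 2: author = 2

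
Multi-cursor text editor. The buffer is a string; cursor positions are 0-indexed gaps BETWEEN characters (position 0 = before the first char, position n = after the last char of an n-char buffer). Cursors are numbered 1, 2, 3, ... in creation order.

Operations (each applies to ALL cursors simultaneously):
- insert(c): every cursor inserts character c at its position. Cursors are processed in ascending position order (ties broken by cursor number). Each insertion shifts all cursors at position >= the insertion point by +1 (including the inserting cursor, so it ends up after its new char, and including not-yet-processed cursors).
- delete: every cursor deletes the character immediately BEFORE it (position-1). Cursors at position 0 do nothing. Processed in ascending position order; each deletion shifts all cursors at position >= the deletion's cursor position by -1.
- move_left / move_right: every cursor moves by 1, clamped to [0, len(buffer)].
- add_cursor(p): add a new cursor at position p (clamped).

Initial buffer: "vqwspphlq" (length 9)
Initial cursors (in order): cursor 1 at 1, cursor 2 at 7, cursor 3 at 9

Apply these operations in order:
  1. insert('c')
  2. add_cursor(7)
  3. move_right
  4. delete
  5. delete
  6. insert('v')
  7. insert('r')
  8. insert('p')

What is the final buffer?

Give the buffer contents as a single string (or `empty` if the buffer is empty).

Answer: vvrpwspvvvrrrppp

Derivation:
After op 1 (insert('c')): buffer="vcqwspphclqc" (len 12), cursors c1@2 c2@9 c3@12, authorship .1......2..3
After op 2 (add_cursor(7)): buffer="vcqwspphclqc" (len 12), cursors c1@2 c4@7 c2@9 c3@12, authorship .1......2..3
After op 3 (move_right): buffer="vcqwspphclqc" (len 12), cursors c1@3 c4@8 c2@10 c3@12, authorship .1......2..3
After op 4 (delete): buffer="vcwsppcq" (len 8), cursors c1@2 c4@6 c2@7 c3@8, authorship .1....2.
After op 5 (delete): buffer="vwsp" (len 4), cursors c1@1 c2@4 c3@4 c4@4, authorship ....
After op 6 (insert('v')): buffer="vvwspvvv" (len 8), cursors c1@2 c2@8 c3@8 c4@8, authorship .1...234
After op 7 (insert('r')): buffer="vvrwspvvvrrr" (len 12), cursors c1@3 c2@12 c3@12 c4@12, authorship .11...234234
After op 8 (insert('p')): buffer="vvrpwspvvvrrrppp" (len 16), cursors c1@4 c2@16 c3@16 c4@16, authorship .111...234234234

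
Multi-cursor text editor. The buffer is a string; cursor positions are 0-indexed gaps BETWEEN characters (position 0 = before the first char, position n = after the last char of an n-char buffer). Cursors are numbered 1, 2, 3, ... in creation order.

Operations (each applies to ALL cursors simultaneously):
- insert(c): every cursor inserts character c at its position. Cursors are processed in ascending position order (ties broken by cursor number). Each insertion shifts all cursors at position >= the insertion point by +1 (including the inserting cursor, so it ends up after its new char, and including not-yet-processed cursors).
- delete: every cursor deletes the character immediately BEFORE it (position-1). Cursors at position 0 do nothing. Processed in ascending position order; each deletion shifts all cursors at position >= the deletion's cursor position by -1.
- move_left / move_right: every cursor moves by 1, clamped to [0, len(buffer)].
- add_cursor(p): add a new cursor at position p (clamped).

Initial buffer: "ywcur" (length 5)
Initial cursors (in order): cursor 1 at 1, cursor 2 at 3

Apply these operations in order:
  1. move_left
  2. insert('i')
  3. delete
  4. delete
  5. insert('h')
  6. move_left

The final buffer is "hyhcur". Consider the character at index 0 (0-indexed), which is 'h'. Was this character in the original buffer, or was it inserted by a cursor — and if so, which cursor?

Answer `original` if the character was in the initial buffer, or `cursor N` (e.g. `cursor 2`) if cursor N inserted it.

Answer: cursor 1

Derivation:
After op 1 (move_left): buffer="ywcur" (len 5), cursors c1@0 c2@2, authorship .....
After op 2 (insert('i')): buffer="iywicur" (len 7), cursors c1@1 c2@4, authorship 1..2...
After op 3 (delete): buffer="ywcur" (len 5), cursors c1@0 c2@2, authorship .....
After op 4 (delete): buffer="ycur" (len 4), cursors c1@0 c2@1, authorship ....
After op 5 (insert('h')): buffer="hyhcur" (len 6), cursors c1@1 c2@3, authorship 1.2...
After op 6 (move_left): buffer="hyhcur" (len 6), cursors c1@0 c2@2, authorship 1.2...
Authorship (.=original, N=cursor N): 1 . 2 . . .
Index 0: author = 1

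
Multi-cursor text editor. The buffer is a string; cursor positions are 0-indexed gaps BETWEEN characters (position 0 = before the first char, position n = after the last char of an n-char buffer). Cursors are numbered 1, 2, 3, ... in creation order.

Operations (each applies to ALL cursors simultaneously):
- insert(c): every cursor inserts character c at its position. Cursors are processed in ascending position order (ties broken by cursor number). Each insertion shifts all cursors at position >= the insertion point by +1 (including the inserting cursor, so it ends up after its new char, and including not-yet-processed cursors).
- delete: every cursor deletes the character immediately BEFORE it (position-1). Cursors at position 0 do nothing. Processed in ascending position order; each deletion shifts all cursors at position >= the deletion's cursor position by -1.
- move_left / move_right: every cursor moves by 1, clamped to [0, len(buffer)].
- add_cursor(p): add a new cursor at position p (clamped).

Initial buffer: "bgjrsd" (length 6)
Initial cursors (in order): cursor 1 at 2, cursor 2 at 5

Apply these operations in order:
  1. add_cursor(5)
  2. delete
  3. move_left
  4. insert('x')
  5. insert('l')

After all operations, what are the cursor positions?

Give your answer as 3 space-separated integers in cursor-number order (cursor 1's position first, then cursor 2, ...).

After op 1 (add_cursor(5)): buffer="bgjrsd" (len 6), cursors c1@2 c2@5 c3@5, authorship ......
After op 2 (delete): buffer="bjd" (len 3), cursors c1@1 c2@2 c3@2, authorship ...
After op 3 (move_left): buffer="bjd" (len 3), cursors c1@0 c2@1 c3@1, authorship ...
After op 4 (insert('x')): buffer="xbxxjd" (len 6), cursors c1@1 c2@4 c3@4, authorship 1.23..
After op 5 (insert('l')): buffer="xlbxxlljd" (len 9), cursors c1@2 c2@7 c3@7, authorship 11.2323..

Answer: 2 7 7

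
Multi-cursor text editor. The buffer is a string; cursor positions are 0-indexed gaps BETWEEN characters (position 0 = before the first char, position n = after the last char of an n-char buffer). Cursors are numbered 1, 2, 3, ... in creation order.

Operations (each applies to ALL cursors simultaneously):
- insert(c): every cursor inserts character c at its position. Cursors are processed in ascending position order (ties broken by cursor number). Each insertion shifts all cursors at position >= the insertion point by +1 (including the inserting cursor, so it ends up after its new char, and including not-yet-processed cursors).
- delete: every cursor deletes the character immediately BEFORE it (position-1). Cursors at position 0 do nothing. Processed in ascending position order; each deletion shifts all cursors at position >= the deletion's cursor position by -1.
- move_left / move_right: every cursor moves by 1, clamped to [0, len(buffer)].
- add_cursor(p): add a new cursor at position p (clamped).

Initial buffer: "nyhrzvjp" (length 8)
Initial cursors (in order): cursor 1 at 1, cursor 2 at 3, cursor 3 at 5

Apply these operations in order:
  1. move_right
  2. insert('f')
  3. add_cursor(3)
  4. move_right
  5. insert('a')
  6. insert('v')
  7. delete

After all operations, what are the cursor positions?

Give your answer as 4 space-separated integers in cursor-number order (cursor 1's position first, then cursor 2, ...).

After op 1 (move_right): buffer="nyhrzvjp" (len 8), cursors c1@2 c2@4 c3@6, authorship ........
After op 2 (insert('f')): buffer="nyfhrfzvfjp" (len 11), cursors c1@3 c2@6 c3@9, authorship ..1..2..3..
After op 3 (add_cursor(3)): buffer="nyfhrfzvfjp" (len 11), cursors c1@3 c4@3 c2@6 c3@9, authorship ..1..2..3..
After op 4 (move_right): buffer="nyfhrfzvfjp" (len 11), cursors c1@4 c4@4 c2@7 c3@10, authorship ..1..2..3..
After op 5 (insert('a')): buffer="nyfhaarfzavfjap" (len 15), cursors c1@6 c4@6 c2@10 c3@14, authorship ..1.14.2.2.3.3.
After op 6 (insert('v')): buffer="nyfhaavvrfzavvfjavp" (len 19), cursors c1@8 c4@8 c2@13 c3@18, authorship ..1.1414.2.22.3.33.
After op 7 (delete): buffer="nyfhaarfzavfjap" (len 15), cursors c1@6 c4@6 c2@10 c3@14, authorship ..1.14.2.2.3.3.

Answer: 6 10 14 6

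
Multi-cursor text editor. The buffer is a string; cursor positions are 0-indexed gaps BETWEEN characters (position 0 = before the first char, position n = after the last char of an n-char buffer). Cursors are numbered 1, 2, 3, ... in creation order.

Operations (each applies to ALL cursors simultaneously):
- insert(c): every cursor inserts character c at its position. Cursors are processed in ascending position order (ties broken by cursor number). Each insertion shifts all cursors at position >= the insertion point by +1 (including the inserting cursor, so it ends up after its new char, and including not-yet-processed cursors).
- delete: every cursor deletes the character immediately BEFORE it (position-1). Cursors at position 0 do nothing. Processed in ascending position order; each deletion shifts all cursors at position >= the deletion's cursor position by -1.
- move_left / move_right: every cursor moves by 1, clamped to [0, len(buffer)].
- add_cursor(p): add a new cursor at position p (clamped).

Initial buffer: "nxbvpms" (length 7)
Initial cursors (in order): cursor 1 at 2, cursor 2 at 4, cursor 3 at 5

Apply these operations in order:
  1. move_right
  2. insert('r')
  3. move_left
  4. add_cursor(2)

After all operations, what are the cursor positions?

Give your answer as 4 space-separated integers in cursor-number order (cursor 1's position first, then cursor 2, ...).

After op 1 (move_right): buffer="nxbvpms" (len 7), cursors c1@3 c2@5 c3@6, authorship .......
After op 2 (insert('r')): buffer="nxbrvprmrs" (len 10), cursors c1@4 c2@7 c3@9, authorship ...1..2.3.
After op 3 (move_left): buffer="nxbrvprmrs" (len 10), cursors c1@3 c2@6 c3@8, authorship ...1..2.3.
After op 4 (add_cursor(2)): buffer="nxbrvprmrs" (len 10), cursors c4@2 c1@3 c2@6 c3@8, authorship ...1..2.3.

Answer: 3 6 8 2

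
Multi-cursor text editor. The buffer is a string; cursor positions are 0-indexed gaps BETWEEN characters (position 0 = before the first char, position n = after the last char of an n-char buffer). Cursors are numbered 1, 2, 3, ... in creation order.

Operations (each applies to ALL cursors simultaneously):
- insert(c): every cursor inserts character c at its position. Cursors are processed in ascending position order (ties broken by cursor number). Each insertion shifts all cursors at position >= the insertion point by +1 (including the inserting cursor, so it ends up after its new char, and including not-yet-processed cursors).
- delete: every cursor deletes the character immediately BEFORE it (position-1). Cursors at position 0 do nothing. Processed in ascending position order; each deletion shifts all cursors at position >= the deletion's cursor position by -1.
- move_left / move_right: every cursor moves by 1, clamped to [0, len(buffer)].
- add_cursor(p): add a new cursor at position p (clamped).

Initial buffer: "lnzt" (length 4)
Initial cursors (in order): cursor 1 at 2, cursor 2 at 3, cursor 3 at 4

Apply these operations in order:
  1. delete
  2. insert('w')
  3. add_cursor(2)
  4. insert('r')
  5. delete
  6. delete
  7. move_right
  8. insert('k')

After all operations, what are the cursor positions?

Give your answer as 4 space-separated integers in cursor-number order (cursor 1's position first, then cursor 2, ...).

After op 1 (delete): buffer="l" (len 1), cursors c1@1 c2@1 c3@1, authorship .
After op 2 (insert('w')): buffer="lwww" (len 4), cursors c1@4 c2@4 c3@4, authorship .123
After op 3 (add_cursor(2)): buffer="lwww" (len 4), cursors c4@2 c1@4 c2@4 c3@4, authorship .123
After op 4 (insert('r')): buffer="lwrwwrrr" (len 8), cursors c4@3 c1@8 c2@8 c3@8, authorship .1423123
After op 5 (delete): buffer="lwww" (len 4), cursors c4@2 c1@4 c2@4 c3@4, authorship .123
After op 6 (delete): buffer="" (len 0), cursors c1@0 c2@0 c3@0 c4@0, authorship 
After op 7 (move_right): buffer="" (len 0), cursors c1@0 c2@0 c3@0 c4@0, authorship 
After op 8 (insert('k')): buffer="kkkk" (len 4), cursors c1@4 c2@4 c3@4 c4@4, authorship 1234

Answer: 4 4 4 4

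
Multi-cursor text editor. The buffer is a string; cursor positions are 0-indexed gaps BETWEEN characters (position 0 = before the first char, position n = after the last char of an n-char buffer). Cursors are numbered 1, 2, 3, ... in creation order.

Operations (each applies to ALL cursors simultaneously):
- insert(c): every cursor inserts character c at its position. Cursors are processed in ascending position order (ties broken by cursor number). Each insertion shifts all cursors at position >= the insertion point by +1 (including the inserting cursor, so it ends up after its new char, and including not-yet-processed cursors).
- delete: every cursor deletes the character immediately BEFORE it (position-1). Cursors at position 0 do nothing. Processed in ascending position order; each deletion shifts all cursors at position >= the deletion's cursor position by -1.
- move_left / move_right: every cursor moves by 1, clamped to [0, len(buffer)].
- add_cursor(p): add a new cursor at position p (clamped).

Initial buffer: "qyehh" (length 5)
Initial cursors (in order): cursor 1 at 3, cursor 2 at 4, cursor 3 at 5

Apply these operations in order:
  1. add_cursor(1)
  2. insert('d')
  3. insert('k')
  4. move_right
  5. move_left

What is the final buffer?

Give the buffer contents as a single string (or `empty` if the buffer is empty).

After op 1 (add_cursor(1)): buffer="qyehh" (len 5), cursors c4@1 c1@3 c2@4 c3@5, authorship .....
After op 2 (insert('d')): buffer="qdyedhdhd" (len 9), cursors c4@2 c1@5 c2@7 c3@9, authorship .4..1.2.3
After op 3 (insert('k')): buffer="qdkyedkhdkhdk" (len 13), cursors c4@3 c1@7 c2@10 c3@13, authorship .44..11.22.33
After op 4 (move_right): buffer="qdkyedkhdkhdk" (len 13), cursors c4@4 c1@8 c2@11 c3@13, authorship .44..11.22.33
After op 5 (move_left): buffer="qdkyedkhdkhdk" (len 13), cursors c4@3 c1@7 c2@10 c3@12, authorship .44..11.22.33

Answer: qdkyedkhdkhdk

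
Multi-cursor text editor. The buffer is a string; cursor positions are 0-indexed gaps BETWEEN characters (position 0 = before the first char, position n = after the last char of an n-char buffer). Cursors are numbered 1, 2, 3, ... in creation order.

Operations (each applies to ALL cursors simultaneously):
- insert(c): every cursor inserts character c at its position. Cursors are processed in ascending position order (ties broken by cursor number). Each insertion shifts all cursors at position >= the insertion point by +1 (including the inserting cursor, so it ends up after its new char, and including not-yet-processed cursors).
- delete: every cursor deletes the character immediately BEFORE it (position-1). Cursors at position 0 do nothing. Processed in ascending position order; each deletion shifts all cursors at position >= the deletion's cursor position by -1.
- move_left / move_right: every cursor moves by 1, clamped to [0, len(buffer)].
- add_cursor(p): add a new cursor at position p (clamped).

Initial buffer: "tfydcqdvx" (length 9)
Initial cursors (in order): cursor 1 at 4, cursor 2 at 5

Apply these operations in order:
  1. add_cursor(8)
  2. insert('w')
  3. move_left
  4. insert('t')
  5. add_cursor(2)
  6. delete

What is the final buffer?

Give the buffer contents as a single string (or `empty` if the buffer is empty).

Answer: tydwcwqdvwx

Derivation:
After op 1 (add_cursor(8)): buffer="tfydcqdvx" (len 9), cursors c1@4 c2@5 c3@8, authorship .........
After op 2 (insert('w')): buffer="tfydwcwqdvwx" (len 12), cursors c1@5 c2@7 c3@11, authorship ....1.2...3.
After op 3 (move_left): buffer="tfydwcwqdvwx" (len 12), cursors c1@4 c2@6 c3@10, authorship ....1.2...3.
After op 4 (insert('t')): buffer="tfydtwctwqdvtwx" (len 15), cursors c1@5 c2@8 c3@13, authorship ....11.22...33.
After op 5 (add_cursor(2)): buffer="tfydtwctwqdvtwx" (len 15), cursors c4@2 c1@5 c2@8 c3@13, authorship ....11.22...33.
After op 6 (delete): buffer="tydwcwqdvwx" (len 11), cursors c4@1 c1@3 c2@5 c3@9, authorship ...1.2...3.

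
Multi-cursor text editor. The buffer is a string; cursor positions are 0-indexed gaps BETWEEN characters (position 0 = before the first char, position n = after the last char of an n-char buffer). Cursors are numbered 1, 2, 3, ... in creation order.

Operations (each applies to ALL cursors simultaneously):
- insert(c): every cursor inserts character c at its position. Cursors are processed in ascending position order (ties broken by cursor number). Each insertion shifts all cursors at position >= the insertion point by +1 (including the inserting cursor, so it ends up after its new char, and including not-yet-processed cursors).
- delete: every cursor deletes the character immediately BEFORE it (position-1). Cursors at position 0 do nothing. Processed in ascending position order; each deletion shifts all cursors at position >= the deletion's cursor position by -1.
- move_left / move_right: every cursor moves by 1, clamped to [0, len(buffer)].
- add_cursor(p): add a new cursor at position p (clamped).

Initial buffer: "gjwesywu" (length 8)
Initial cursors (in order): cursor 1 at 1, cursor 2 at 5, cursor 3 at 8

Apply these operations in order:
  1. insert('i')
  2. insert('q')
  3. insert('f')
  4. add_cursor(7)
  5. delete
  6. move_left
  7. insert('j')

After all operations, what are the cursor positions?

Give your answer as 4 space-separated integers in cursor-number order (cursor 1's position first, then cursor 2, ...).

Answer: 3 10 16 6

Derivation:
After op 1 (insert('i')): buffer="gijwesiywui" (len 11), cursors c1@2 c2@7 c3@11, authorship .1....2...3
After op 2 (insert('q')): buffer="giqjwesiqywuiq" (len 14), cursors c1@3 c2@9 c3@14, authorship .11....22...33
After op 3 (insert('f')): buffer="giqfjwesiqfywuiqf" (len 17), cursors c1@4 c2@11 c3@17, authorship .111....222...333
After op 4 (add_cursor(7)): buffer="giqfjwesiqfywuiqf" (len 17), cursors c1@4 c4@7 c2@11 c3@17, authorship .111....222...333
After op 5 (delete): buffer="giqjwsiqywuiq" (len 13), cursors c1@3 c4@5 c2@8 c3@13, authorship .11...22...33
After op 6 (move_left): buffer="giqjwsiqywuiq" (len 13), cursors c1@2 c4@4 c2@7 c3@12, authorship .11...22...33
After op 7 (insert('j')): buffer="gijqjjwsijqywuijq" (len 17), cursors c1@3 c4@6 c2@10 c3@16, authorship .111.4..222...333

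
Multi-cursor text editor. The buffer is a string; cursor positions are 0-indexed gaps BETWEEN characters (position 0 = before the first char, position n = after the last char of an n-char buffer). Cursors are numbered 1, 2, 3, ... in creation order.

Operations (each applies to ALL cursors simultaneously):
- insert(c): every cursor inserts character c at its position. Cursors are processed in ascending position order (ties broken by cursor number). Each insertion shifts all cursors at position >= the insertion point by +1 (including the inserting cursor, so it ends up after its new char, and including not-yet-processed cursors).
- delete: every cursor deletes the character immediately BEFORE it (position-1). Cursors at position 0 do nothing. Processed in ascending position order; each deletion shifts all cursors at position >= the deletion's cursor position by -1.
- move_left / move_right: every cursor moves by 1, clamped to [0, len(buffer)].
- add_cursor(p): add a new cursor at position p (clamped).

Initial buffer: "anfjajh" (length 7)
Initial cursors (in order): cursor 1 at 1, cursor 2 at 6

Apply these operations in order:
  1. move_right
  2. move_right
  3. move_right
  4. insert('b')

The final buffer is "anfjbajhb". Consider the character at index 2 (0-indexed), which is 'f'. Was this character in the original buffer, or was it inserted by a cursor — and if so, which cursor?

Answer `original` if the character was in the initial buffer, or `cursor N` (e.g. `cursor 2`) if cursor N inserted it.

After op 1 (move_right): buffer="anfjajh" (len 7), cursors c1@2 c2@7, authorship .......
After op 2 (move_right): buffer="anfjajh" (len 7), cursors c1@3 c2@7, authorship .......
After op 3 (move_right): buffer="anfjajh" (len 7), cursors c1@4 c2@7, authorship .......
After op 4 (insert('b')): buffer="anfjbajhb" (len 9), cursors c1@5 c2@9, authorship ....1...2
Authorship (.=original, N=cursor N): . . . . 1 . . . 2
Index 2: author = original

Answer: original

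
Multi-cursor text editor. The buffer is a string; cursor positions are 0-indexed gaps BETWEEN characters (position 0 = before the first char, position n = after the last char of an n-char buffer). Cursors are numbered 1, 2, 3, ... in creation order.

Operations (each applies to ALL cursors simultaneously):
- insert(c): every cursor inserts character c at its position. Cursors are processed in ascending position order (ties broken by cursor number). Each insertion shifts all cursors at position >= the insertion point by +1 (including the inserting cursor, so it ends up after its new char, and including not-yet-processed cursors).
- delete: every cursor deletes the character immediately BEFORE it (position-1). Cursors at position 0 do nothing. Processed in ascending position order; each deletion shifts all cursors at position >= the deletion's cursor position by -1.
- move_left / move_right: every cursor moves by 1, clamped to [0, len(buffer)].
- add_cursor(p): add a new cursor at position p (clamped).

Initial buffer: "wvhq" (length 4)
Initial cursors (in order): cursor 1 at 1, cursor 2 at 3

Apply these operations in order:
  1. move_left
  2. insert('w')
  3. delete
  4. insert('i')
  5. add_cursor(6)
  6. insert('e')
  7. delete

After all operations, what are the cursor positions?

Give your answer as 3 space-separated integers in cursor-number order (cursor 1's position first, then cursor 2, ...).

Answer: 1 4 6

Derivation:
After op 1 (move_left): buffer="wvhq" (len 4), cursors c1@0 c2@2, authorship ....
After op 2 (insert('w')): buffer="wwvwhq" (len 6), cursors c1@1 c2@4, authorship 1..2..
After op 3 (delete): buffer="wvhq" (len 4), cursors c1@0 c2@2, authorship ....
After op 4 (insert('i')): buffer="iwvihq" (len 6), cursors c1@1 c2@4, authorship 1..2..
After op 5 (add_cursor(6)): buffer="iwvihq" (len 6), cursors c1@1 c2@4 c3@6, authorship 1..2..
After op 6 (insert('e')): buffer="iewviehqe" (len 9), cursors c1@2 c2@6 c3@9, authorship 11..22..3
After op 7 (delete): buffer="iwvihq" (len 6), cursors c1@1 c2@4 c3@6, authorship 1..2..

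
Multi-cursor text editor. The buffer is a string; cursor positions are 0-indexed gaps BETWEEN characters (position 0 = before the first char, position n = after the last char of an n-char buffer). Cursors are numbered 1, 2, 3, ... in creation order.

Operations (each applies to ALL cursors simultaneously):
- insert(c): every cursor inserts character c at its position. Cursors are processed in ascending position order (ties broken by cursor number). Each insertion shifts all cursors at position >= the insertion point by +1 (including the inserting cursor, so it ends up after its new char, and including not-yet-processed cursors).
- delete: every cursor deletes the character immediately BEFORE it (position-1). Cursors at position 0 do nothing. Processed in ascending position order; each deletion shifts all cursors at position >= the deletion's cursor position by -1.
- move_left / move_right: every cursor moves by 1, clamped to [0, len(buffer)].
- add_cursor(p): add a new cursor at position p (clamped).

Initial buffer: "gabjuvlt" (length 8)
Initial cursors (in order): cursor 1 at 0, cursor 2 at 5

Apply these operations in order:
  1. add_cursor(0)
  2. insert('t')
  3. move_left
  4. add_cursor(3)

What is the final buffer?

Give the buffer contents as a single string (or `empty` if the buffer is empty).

Answer: ttgabjutvlt

Derivation:
After op 1 (add_cursor(0)): buffer="gabjuvlt" (len 8), cursors c1@0 c3@0 c2@5, authorship ........
After op 2 (insert('t')): buffer="ttgabjutvlt" (len 11), cursors c1@2 c3@2 c2@8, authorship 13.....2...
After op 3 (move_left): buffer="ttgabjutvlt" (len 11), cursors c1@1 c3@1 c2@7, authorship 13.....2...
After op 4 (add_cursor(3)): buffer="ttgabjutvlt" (len 11), cursors c1@1 c3@1 c4@3 c2@7, authorship 13.....2...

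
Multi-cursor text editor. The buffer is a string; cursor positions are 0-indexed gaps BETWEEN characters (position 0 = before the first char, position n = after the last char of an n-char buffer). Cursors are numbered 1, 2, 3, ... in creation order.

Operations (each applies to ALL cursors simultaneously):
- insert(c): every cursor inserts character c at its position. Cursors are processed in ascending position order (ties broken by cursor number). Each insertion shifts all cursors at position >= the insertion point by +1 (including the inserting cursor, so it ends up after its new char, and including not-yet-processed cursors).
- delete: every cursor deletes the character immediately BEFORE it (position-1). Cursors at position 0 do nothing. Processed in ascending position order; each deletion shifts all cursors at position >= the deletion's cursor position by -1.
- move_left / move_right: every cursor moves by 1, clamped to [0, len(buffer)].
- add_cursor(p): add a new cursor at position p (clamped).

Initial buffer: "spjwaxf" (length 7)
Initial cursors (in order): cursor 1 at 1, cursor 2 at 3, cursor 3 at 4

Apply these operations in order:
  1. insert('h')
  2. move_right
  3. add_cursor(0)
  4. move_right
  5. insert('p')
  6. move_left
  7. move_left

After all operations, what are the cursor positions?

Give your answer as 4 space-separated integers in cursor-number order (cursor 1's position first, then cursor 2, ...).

Answer: 4 8 11 0

Derivation:
After op 1 (insert('h')): buffer="shpjhwhaxf" (len 10), cursors c1@2 c2@5 c3@7, authorship .1..2.3...
After op 2 (move_right): buffer="shpjhwhaxf" (len 10), cursors c1@3 c2@6 c3@8, authorship .1..2.3...
After op 3 (add_cursor(0)): buffer="shpjhwhaxf" (len 10), cursors c4@0 c1@3 c2@6 c3@8, authorship .1..2.3...
After op 4 (move_right): buffer="shpjhwhaxf" (len 10), cursors c4@1 c1@4 c2@7 c3@9, authorship .1..2.3...
After op 5 (insert('p')): buffer="sphpjphwhpaxpf" (len 14), cursors c4@2 c1@6 c2@10 c3@13, authorship .41..12.32..3.
After op 6 (move_left): buffer="sphpjphwhpaxpf" (len 14), cursors c4@1 c1@5 c2@9 c3@12, authorship .41..12.32..3.
After op 7 (move_left): buffer="sphpjphwhpaxpf" (len 14), cursors c4@0 c1@4 c2@8 c3@11, authorship .41..12.32..3.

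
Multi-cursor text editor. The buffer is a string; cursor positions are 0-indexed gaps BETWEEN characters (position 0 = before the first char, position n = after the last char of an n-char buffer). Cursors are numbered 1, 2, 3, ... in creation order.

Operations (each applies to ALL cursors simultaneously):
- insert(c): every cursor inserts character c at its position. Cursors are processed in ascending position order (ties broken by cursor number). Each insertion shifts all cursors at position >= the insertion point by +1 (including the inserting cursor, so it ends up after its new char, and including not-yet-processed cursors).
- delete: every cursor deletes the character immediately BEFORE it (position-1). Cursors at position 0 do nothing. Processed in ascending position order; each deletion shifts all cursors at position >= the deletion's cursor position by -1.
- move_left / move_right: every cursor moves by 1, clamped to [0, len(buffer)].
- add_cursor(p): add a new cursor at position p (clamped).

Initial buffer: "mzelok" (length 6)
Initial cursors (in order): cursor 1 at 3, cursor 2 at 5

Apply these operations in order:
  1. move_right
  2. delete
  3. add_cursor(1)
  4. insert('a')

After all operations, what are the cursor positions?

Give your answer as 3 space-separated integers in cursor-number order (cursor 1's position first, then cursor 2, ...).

After op 1 (move_right): buffer="mzelok" (len 6), cursors c1@4 c2@6, authorship ......
After op 2 (delete): buffer="mzeo" (len 4), cursors c1@3 c2@4, authorship ....
After op 3 (add_cursor(1)): buffer="mzeo" (len 4), cursors c3@1 c1@3 c2@4, authorship ....
After op 4 (insert('a')): buffer="mazeaoa" (len 7), cursors c3@2 c1@5 c2@7, authorship .3..1.2

Answer: 5 7 2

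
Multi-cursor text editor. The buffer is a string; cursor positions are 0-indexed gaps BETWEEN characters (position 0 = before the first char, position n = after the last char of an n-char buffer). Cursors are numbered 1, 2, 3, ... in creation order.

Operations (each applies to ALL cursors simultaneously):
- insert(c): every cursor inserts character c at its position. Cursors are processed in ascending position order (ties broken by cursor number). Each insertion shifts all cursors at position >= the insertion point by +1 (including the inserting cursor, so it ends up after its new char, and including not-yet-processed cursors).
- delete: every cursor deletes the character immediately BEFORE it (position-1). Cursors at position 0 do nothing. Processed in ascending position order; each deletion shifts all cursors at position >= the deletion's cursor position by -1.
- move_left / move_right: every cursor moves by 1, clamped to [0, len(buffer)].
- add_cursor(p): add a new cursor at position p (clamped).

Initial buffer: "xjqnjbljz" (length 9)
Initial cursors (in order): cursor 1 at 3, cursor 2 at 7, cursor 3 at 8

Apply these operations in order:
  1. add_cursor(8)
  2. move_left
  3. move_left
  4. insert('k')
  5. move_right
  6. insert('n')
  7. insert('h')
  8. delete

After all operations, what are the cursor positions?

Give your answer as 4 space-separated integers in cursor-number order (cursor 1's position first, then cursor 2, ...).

Answer: 4 10 15 15

Derivation:
After op 1 (add_cursor(8)): buffer="xjqnjbljz" (len 9), cursors c1@3 c2@7 c3@8 c4@8, authorship .........
After op 2 (move_left): buffer="xjqnjbljz" (len 9), cursors c1@2 c2@6 c3@7 c4@7, authorship .........
After op 3 (move_left): buffer="xjqnjbljz" (len 9), cursors c1@1 c2@5 c3@6 c4@6, authorship .........
After op 4 (insert('k')): buffer="xkjqnjkbkkljz" (len 13), cursors c1@2 c2@7 c3@10 c4@10, authorship .1....2.34...
After op 5 (move_right): buffer="xkjqnjkbkkljz" (len 13), cursors c1@3 c2@8 c3@11 c4@11, authorship .1....2.34...
After op 6 (insert('n')): buffer="xkjnqnjkbnkklnnjz" (len 17), cursors c1@4 c2@10 c3@15 c4@15, authorship .1.1...2.234.34..
After op 7 (insert('h')): buffer="xkjnhqnjkbnhkklnnhhjz" (len 21), cursors c1@5 c2@12 c3@19 c4@19, authorship .1.11...2.2234.3434..
After op 8 (delete): buffer="xkjnqnjkbnkklnnjz" (len 17), cursors c1@4 c2@10 c3@15 c4@15, authorship .1.1...2.234.34..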